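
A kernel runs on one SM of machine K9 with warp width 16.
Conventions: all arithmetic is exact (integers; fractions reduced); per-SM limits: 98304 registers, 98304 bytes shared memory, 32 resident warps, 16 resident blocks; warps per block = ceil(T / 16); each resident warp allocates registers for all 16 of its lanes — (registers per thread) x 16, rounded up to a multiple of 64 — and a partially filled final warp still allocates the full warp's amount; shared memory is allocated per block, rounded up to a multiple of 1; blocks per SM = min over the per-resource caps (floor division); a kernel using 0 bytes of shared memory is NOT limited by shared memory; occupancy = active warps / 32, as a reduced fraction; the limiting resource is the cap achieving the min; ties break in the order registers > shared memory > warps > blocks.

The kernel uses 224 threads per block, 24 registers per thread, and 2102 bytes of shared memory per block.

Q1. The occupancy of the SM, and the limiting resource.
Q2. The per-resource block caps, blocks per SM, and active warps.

Answer: occupancy 7/8, limited by warps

registers: 18 blocks
shared memory: 46 blocks
warps: 2 blocks
blocks: 16 blocks

Answer: 2 blocks, 28 active warps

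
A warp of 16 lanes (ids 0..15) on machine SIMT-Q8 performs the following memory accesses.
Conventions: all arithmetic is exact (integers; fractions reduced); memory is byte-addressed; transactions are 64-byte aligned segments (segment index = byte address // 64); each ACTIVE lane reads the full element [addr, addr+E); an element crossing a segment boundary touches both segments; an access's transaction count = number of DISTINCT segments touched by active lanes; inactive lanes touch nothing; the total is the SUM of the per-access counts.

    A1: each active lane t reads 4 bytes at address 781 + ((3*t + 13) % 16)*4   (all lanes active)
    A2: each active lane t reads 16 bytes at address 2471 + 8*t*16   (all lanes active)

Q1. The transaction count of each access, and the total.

A1: 2 transactions
A2: 16 transactions

Answer: 2,16; total 18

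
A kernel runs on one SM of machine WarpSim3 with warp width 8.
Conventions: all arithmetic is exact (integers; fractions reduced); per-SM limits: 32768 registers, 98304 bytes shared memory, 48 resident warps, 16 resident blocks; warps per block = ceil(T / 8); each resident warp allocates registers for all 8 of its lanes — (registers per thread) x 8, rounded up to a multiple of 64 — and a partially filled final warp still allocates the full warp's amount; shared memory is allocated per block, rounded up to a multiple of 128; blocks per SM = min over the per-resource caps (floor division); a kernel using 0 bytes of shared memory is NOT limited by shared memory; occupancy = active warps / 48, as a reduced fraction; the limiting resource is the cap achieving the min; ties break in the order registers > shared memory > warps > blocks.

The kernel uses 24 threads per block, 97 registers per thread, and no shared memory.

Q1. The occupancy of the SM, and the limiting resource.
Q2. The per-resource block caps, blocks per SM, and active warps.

Answer: occupancy 13/16, limited by registers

registers: 13 blocks
shared memory: no limit (kernel uses none)
warps: 16 blocks
blocks: 16 blocks

Answer: 13 blocks, 39 active warps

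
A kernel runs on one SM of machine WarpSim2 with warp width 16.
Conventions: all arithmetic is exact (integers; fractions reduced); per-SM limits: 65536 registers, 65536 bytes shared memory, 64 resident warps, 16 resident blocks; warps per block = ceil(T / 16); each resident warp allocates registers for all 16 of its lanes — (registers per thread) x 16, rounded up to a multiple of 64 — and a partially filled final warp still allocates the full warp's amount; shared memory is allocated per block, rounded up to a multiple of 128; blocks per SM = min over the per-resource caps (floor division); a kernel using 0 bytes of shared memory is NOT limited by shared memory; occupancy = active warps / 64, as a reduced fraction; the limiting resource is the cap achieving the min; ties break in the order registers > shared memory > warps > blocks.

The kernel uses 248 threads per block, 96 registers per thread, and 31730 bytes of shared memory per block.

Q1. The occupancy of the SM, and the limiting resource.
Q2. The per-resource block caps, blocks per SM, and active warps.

Answer: occupancy 1/2, limited by registers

registers: 2 blocks
shared memory: 2 blocks
warps: 4 blocks
blocks: 16 blocks

Answer: 2 blocks, 32 active warps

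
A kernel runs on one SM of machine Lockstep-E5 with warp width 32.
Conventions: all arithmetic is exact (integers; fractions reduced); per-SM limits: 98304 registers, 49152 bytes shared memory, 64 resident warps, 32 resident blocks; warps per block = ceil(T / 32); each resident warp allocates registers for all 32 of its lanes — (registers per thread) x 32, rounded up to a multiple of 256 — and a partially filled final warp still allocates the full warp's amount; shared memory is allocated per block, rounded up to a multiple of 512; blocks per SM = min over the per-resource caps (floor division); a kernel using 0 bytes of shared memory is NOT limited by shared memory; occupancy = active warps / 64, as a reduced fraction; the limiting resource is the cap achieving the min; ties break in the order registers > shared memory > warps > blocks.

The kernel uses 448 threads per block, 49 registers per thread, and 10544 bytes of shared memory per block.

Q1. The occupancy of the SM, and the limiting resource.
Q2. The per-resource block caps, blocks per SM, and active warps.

Answer: occupancy 21/32, limited by registers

registers: 3 blocks
shared memory: 4 blocks
warps: 4 blocks
blocks: 32 blocks

Answer: 3 blocks, 42 active warps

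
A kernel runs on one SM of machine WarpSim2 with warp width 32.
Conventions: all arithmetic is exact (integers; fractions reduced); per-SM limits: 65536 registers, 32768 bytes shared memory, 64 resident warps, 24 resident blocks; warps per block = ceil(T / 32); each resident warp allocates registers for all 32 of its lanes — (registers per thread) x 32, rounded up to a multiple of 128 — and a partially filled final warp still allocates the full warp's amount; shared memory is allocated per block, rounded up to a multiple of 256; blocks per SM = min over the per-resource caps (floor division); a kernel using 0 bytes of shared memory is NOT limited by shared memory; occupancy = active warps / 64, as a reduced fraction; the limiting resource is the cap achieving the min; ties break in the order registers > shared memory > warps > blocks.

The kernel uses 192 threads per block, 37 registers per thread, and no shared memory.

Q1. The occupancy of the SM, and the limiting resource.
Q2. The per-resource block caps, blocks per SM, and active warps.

Answer: occupancy 3/4, limited by registers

registers: 8 blocks
shared memory: no limit (kernel uses none)
warps: 10 blocks
blocks: 24 blocks

Answer: 8 blocks, 48 active warps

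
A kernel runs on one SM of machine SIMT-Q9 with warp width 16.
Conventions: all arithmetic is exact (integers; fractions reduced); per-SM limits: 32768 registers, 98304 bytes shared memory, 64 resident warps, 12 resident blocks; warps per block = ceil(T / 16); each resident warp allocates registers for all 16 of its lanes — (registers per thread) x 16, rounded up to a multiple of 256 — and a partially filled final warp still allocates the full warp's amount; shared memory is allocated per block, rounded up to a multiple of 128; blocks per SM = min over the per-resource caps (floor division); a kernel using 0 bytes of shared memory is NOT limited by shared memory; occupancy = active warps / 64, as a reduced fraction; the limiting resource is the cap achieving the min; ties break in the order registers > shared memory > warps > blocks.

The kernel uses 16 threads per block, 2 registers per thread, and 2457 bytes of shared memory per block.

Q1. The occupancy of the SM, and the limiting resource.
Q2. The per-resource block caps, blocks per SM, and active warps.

Answer: occupancy 3/16, limited by blocks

registers: 128 blocks
shared memory: 38 blocks
warps: 64 blocks
blocks: 12 blocks

Answer: 12 blocks, 12 active warps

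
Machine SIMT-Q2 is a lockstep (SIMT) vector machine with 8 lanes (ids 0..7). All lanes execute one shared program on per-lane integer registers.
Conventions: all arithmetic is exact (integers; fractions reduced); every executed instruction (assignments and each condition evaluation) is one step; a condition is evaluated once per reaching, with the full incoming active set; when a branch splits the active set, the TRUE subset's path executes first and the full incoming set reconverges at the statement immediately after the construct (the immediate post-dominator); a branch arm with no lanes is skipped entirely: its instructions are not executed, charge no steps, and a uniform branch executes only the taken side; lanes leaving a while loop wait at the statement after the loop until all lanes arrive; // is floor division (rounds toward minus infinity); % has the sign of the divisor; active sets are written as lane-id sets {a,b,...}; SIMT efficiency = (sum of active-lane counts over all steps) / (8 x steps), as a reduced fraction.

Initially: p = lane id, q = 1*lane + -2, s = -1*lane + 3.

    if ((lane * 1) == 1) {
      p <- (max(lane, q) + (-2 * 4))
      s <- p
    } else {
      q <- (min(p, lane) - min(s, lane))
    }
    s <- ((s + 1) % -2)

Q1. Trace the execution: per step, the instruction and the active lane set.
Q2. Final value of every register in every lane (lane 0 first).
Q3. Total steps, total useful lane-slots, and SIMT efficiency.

step 0: eval ((lane * 1) == 1)       {0,1,2,3,4,5,6,7}
step 1: p <- (max(lane, q) + (-2 * 4)) {1}
step 2: s <- p                       {1}
step 3: q <- (min(p, lane) - min(s, lane)) {0,2,3,4,5,6,7}
step 4: s <- ((s + 1) % -2)          {0,1,2,3,4,5,6,7}

Answer: 5 steps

p: 0,-7,2,3,4,5,6,7
q: 0,-1,1,3,5,7,9,11
s: 0,0,0,-1,0,-1,0,-1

steps = 5; useful = 25; efficiency = 25/40 = 5/8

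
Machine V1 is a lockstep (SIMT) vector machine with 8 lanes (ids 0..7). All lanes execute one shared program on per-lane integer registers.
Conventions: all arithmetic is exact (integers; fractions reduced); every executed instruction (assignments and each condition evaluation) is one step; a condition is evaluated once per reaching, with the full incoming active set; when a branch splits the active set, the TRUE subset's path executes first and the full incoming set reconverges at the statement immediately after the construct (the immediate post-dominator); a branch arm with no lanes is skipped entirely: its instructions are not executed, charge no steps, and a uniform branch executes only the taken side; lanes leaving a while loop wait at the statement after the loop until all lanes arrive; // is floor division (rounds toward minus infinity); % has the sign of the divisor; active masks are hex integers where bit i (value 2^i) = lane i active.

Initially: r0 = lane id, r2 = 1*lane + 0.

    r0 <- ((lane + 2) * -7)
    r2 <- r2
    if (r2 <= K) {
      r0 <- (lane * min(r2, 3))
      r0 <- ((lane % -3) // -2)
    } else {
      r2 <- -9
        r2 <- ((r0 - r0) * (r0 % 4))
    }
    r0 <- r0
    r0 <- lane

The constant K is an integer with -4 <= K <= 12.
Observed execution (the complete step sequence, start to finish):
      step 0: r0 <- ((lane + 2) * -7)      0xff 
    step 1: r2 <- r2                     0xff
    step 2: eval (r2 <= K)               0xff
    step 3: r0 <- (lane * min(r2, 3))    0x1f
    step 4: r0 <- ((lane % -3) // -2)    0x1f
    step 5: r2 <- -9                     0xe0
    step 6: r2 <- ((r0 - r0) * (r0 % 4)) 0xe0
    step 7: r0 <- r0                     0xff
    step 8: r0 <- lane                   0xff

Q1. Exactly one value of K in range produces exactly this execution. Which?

Answer: K = 4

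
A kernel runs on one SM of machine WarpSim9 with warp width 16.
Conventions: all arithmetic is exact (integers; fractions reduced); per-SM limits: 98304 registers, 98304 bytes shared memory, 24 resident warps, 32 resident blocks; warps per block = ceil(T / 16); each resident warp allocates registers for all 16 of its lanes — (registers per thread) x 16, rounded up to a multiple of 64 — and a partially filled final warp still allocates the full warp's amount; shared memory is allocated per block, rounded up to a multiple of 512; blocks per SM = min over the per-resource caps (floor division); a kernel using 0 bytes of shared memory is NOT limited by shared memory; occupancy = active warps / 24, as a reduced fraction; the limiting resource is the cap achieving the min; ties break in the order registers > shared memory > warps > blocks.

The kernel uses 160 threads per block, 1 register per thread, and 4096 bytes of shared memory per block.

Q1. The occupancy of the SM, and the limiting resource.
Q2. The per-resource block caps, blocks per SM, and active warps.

Answer: occupancy 5/6, limited by warps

registers: 153 blocks
shared memory: 24 blocks
warps: 2 blocks
blocks: 32 blocks

Answer: 2 blocks, 20 active warps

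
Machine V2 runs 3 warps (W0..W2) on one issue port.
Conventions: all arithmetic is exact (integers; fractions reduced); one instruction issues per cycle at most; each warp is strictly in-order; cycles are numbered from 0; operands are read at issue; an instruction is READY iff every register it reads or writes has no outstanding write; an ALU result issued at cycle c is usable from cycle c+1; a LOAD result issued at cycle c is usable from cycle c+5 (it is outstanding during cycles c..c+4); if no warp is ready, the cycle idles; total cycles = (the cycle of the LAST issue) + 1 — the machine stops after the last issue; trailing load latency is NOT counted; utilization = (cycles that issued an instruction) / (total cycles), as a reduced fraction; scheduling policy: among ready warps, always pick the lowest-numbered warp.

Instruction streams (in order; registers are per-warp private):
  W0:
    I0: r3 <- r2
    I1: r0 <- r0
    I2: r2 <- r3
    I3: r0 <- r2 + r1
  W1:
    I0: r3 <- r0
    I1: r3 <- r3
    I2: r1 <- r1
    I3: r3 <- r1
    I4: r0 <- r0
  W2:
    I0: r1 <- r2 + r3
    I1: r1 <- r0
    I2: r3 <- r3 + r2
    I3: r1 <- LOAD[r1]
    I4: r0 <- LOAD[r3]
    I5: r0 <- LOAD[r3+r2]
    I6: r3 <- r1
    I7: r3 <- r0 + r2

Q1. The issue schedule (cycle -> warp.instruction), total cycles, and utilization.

cycle 0: W0.I0
cycle 1: W0.I1
cycle 2: W0.I2
cycle 3: W0.I3
cycle 4: W1.I0
cycle 5: W1.I1
cycle 6: W1.I2
cycle 7: W1.I3
cycle 8: W1.I4
cycle 9: W2.I0
cycle 10: W2.I1
cycle 11: W2.I2
cycle 12: W2.I3
cycle 13: W2.I4
cycle 14: idle
cycle 15: idle
cycle 16: idle
cycle 17: idle
cycle 18: W2.I5
cycle 19: W2.I6
cycle 20: idle
cycle 21: idle
cycle 22: idle
cycle 23: W2.I7

Answer: 24 cycles, utilization 17/24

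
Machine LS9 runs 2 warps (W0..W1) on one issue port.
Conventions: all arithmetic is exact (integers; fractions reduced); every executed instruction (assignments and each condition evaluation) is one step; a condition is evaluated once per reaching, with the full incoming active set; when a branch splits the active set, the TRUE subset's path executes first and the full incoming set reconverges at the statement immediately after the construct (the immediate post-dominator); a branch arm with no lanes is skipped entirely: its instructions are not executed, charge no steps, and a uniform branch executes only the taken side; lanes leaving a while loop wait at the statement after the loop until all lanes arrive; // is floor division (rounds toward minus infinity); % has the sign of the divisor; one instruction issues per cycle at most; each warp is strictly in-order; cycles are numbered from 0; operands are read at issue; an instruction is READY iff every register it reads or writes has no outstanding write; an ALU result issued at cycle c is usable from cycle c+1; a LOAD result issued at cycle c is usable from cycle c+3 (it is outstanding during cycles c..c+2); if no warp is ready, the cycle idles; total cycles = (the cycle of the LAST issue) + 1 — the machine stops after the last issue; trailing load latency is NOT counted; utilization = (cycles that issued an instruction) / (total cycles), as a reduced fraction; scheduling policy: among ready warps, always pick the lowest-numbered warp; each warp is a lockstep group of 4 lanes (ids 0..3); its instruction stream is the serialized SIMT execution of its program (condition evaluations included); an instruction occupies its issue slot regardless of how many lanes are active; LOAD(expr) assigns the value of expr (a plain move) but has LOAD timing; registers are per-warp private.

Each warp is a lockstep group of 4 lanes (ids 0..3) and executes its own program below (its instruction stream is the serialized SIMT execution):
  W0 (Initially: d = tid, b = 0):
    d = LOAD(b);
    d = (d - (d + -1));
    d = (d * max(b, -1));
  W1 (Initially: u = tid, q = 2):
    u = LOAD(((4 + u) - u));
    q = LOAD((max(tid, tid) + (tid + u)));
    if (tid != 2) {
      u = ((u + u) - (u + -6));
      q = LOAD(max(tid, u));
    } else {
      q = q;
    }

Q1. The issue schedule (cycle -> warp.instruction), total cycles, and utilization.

cycle 0: W0.I0
cycle 1: W1.I0
cycle 2: idle
cycle 3: W0.I1
cycle 4: W0.I2
cycle 5: W1.I1
cycle 6: W1.I2
cycle 7: W1.I3
cycle 8: W1.I4
cycle 9: idle
cycle 10: idle
cycle 11: W1.I5

Answer: 12 cycles, utilization 3/4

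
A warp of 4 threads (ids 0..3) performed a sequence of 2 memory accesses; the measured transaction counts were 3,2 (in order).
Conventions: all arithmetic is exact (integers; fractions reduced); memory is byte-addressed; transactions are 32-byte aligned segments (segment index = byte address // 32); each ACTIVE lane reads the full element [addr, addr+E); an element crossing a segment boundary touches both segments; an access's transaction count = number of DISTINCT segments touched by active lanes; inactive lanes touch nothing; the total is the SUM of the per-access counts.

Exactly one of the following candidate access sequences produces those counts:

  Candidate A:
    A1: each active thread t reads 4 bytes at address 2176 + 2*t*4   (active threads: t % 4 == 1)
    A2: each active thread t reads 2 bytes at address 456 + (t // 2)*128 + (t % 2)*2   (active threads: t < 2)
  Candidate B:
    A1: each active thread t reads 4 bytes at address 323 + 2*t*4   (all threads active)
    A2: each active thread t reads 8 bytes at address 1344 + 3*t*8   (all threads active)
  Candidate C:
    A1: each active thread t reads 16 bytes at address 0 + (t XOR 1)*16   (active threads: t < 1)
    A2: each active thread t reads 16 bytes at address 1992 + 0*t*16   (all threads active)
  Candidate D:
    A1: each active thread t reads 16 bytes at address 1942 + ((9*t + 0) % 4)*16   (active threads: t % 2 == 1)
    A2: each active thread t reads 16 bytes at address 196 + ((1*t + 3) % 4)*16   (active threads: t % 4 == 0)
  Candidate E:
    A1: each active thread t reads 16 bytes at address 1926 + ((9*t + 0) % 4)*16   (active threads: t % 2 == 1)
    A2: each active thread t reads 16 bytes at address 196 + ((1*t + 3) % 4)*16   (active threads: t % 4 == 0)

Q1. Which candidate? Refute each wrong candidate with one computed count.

A: A1 gives 1 transaction, not 3
B: A1 gives 1 transaction, not 3
C: A1 gives 1 transaction, not 3
D: A1 gives 2 transactions, not 3
E: all counts match (3,2)

Answer: E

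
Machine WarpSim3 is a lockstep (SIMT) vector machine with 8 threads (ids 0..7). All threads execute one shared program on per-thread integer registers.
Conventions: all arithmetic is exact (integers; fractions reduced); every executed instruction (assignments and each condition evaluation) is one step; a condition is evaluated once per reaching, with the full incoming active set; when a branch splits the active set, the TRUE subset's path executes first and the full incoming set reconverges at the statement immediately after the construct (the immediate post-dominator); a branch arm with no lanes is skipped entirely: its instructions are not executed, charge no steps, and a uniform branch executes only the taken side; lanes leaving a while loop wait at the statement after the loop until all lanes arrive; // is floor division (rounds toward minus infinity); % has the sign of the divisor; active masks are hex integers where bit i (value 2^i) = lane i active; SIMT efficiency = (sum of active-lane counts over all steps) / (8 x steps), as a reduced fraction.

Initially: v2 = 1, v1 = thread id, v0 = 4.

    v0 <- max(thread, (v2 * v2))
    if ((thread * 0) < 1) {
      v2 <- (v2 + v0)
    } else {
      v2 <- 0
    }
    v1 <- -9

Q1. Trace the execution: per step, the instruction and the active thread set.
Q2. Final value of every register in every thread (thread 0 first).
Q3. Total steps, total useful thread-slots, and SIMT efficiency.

step 0: v0 <- max(thread, (v2 * v2)) 0xff
step 1: eval ((thread * 0) < 1)      0xff
step 2: v2 <- (v2 + v0)              0xff
step 3: v1 <- -9                     0xff

Answer: 4 steps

v2: 2,2,3,4,5,6,7,8
v1: -9,-9,-9,-9,-9,-9,-9,-9
v0: 1,1,2,3,4,5,6,7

steps = 4; useful = 32; efficiency = 32/32 = 1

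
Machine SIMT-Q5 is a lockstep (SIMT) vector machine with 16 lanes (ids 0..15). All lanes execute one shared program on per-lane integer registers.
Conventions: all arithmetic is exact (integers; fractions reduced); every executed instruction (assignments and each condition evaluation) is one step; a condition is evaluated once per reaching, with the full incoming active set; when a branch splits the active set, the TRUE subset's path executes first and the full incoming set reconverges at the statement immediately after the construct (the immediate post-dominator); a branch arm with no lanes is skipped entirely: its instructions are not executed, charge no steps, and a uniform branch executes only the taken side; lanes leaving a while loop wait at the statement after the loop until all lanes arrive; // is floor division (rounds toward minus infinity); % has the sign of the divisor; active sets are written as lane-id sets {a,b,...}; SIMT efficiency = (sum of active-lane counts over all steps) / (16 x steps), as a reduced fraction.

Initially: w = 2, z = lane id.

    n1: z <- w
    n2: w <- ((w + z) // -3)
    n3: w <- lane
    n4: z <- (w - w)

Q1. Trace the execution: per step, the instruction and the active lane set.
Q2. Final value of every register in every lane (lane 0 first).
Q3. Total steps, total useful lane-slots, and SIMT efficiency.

step 0: z <- w                       {0,1,2,3,4,5,6,7,8,9,10,11,12,13,14,15}
step 1: w <- ((w + z) // -3)         {0,1,2,3,4,5,6,7,8,9,10,11,12,13,14,15}
step 2: w <- lane                    {0,1,2,3,4,5,6,7,8,9,10,11,12,13,14,15}
step 3: z <- (w - w)                 {0,1,2,3,4,5,6,7,8,9,10,11,12,13,14,15}

Answer: 4 steps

w: 0,1,2,3,4,5,6,7,8,9,10,11,12,13,14,15
z: 0,0,0,0,0,0,0,0,0,0,0,0,0,0,0,0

steps = 4; useful = 64; efficiency = 64/64 = 1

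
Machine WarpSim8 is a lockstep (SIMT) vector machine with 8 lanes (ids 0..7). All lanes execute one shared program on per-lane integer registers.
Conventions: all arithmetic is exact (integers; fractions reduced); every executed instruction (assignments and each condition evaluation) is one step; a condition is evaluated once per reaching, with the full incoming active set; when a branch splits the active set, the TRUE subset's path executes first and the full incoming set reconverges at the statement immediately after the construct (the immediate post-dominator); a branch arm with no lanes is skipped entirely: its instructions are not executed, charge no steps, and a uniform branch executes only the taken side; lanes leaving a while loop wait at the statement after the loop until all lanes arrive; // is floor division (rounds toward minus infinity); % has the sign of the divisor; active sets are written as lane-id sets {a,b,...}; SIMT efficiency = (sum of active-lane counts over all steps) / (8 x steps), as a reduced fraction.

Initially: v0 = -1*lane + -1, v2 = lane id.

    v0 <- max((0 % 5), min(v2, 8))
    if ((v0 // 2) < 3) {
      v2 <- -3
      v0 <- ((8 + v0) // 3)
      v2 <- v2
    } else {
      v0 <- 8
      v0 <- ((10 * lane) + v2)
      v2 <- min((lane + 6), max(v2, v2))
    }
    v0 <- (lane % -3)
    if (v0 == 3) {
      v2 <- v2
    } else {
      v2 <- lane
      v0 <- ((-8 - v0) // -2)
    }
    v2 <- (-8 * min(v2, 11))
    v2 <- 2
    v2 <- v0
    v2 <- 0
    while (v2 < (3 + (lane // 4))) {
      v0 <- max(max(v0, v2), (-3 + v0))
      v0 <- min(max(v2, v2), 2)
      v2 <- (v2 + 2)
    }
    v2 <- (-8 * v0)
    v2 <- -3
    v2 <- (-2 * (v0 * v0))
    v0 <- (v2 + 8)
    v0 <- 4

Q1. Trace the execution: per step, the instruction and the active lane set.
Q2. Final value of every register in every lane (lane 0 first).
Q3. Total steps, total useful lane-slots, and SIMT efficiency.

step 0: v0 <- max((0 % 5), min(v2, 8)) {0,1,2,3,4,5,6,7}
step 1: eval ((v0 // 2) < 3)         {0,1,2,3,4,5,6,7}
step 2: v2 <- -3                     {0,1,2,3,4,5}
step 3: v0 <- ((8 + v0) // 3)        {0,1,2,3,4,5}
step 4: v2 <- v2                     {0,1,2,3,4,5}
step 5: v0 <- 8                      {6,7}
step 6: v0 <- ((10 * lane) + v2)     {6,7}
step 7: v2 <- min((lane + 6), max(v2, v2)) {6,7}
step 8: v0 <- (lane % -3)            {0,1,2,3,4,5,6,7}
step 9: eval (v0 == 3)               {0,1,2,3,4,5,6,7}
step 10: v2 <- lane                   {0,1,2,3,4,5,6,7}
step 11: v0 <- ((-8 - v0) // -2)      {0,1,2,3,4,5,6,7}
step 12: v2 <- (-8 * min(v2, 11))     {0,1,2,3,4,5,6,7}
step 13: v2 <- 2                      {0,1,2,3,4,5,6,7}
step 14: v2 <- v0                     {0,1,2,3,4,5,6,7}
step 15: v2 <- 0                      {0,1,2,3,4,5,6,7}
step 16: eval (v2 < (3 + (lane // 4))) {0,1,2,3,4,5,6,7}
step 17: v0 <- max(max(v0, v2), (-3 + v0)) {0,1,2,3,4,5,6,7}
step 18: v0 <- min(max(v2, v2), 2)    {0,1,2,3,4,5,6,7}
step 19: v2 <- (v2 + 2)               {0,1,2,3,4,5,6,7}
step 20: eval (v2 < (3 + (lane // 4))) {0,1,2,3,4,5,6,7}
step 21: v0 <- max(max(v0, v2), (-3 + v0)) {0,1,2,3,4,5,6,7}
step 22: v0 <- min(max(v2, v2), 2)    {0,1,2,3,4,5,6,7}
step 23: v2 <- (v2 + 2)               {0,1,2,3,4,5,6,7}
step 24: eval (v2 < (3 + (lane // 4))) {0,1,2,3,4,5,6,7}
step 25: v2 <- (-8 * v0)              {0,1,2,3,4,5,6,7}
step 26: v2 <- -3                     {0,1,2,3,4,5,6,7}
step 27: v2 <- (-2 * (v0 * v0))       {0,1,2,3,4,5,6,7}
step 28: v0 <- (v2 + 8)               {0,1,2,3,4,5,6,7}
step 29: v0 <- 4                      {0,1,2,3,4,5,6,7}

Answer: 30 steps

v0: 4,4,4,4,4,4,4,4
v2: -8,-8,-8,-8,-8,-8,-8,-8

steps = 30; useful = 216; efficiency = 216/240 = 9/10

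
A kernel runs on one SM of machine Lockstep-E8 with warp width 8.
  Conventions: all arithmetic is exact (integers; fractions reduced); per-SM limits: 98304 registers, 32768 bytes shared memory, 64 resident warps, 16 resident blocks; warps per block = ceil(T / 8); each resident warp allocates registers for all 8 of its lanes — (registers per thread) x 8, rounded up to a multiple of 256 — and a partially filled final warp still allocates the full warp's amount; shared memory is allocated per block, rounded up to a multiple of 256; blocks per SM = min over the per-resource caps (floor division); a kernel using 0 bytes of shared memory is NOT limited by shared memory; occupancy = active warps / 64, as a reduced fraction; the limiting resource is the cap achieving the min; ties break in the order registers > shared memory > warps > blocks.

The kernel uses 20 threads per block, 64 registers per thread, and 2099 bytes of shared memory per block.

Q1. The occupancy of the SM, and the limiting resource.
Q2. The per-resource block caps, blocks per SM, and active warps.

Answer: occupancy 21/32, limited by shared memory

registers: 64 blocks
shared memory: 14 blocks
warps: 21 blocks
blocks: 16 blocks

Answer: 14 blocks, 42 active warps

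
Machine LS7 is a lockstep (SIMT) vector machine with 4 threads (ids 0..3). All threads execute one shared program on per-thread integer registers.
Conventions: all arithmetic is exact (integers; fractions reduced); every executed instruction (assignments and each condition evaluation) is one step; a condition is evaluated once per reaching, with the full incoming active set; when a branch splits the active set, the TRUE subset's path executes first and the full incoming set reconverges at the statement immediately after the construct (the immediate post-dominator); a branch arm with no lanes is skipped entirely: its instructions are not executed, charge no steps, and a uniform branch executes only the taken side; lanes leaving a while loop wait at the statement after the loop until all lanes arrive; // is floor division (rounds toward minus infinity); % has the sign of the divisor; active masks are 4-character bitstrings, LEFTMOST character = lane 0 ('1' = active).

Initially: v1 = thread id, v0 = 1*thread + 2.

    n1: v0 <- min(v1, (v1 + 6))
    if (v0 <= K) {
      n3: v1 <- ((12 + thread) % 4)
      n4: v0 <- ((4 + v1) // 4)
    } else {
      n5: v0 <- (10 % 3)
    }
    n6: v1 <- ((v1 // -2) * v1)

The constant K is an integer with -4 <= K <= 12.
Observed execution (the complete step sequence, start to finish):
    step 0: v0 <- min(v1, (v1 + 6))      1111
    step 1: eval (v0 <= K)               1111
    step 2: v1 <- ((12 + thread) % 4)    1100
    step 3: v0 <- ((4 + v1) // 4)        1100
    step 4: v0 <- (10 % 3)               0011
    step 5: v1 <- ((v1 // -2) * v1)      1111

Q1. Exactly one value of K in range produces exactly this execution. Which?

Answer: K = 1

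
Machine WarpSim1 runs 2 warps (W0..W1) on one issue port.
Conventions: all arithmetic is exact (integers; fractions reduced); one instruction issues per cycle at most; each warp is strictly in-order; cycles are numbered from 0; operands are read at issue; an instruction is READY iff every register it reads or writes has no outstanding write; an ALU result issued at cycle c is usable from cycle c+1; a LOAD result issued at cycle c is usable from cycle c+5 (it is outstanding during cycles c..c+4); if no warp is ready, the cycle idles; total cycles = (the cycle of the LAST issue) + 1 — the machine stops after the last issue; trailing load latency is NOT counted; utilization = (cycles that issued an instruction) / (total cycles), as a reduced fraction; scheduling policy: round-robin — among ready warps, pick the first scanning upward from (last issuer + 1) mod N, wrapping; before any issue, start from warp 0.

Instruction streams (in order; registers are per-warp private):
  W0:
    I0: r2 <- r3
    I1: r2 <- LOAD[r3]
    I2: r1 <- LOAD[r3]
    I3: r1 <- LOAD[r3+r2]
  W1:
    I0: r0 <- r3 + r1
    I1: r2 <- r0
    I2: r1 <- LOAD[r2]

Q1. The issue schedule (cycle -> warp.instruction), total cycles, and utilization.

cycle 0: W0.I0
cycle 1: W1.I0
cycle 2: W0.I1
cycle 3: W1.I1
cycle 4: W0.I2
cycle 5: W1.I2
cycle 6: idle
cycle 7: idle
cycle 8: idle
cycle 9: W0.I3

Answer: 10 cycles, utilization 7/10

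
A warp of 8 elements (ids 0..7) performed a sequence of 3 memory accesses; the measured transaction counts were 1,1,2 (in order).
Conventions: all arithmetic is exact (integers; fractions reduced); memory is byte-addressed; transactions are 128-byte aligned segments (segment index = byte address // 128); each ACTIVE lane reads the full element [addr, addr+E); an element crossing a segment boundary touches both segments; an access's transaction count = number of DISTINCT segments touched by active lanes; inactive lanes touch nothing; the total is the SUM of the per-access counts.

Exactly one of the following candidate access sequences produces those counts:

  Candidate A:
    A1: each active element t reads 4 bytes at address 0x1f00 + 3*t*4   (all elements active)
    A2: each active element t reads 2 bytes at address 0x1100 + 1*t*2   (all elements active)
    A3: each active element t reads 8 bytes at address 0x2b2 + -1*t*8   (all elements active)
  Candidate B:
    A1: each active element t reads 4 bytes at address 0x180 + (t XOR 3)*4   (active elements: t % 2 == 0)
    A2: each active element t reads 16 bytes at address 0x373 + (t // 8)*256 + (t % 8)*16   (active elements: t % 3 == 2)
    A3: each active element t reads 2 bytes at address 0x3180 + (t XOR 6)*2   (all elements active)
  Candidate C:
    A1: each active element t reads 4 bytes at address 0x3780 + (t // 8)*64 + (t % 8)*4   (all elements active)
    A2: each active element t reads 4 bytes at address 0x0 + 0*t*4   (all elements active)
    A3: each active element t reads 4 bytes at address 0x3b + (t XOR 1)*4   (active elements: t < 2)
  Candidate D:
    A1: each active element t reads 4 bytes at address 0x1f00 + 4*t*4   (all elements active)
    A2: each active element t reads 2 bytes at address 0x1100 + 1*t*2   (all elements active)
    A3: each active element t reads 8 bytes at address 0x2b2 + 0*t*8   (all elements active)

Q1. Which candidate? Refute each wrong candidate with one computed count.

B: A3 gives 1 transaction, not 2
C: A3 gives 1 transaction, not 2
D: A3 gives 1 transaction, not 2
A: all counts match (1,1,2)

Answer: A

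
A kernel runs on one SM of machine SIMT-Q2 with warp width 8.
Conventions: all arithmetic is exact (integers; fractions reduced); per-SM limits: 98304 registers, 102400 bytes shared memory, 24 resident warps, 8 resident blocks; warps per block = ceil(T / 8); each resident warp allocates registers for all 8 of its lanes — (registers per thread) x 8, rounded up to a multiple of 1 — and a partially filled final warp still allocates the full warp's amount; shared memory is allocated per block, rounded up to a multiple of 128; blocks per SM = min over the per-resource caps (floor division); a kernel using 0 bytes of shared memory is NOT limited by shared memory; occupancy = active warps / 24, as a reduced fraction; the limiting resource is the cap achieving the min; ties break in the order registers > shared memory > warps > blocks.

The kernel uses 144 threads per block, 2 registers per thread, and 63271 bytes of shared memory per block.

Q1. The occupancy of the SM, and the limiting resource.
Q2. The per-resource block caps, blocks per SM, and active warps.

Answer: occupancy 3/4, limited by shared memory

registers: 341 blocks
shared memory: 1 block
warps: 1 block
blocks: 8 blocks

Answer: 1 block, 18 active warps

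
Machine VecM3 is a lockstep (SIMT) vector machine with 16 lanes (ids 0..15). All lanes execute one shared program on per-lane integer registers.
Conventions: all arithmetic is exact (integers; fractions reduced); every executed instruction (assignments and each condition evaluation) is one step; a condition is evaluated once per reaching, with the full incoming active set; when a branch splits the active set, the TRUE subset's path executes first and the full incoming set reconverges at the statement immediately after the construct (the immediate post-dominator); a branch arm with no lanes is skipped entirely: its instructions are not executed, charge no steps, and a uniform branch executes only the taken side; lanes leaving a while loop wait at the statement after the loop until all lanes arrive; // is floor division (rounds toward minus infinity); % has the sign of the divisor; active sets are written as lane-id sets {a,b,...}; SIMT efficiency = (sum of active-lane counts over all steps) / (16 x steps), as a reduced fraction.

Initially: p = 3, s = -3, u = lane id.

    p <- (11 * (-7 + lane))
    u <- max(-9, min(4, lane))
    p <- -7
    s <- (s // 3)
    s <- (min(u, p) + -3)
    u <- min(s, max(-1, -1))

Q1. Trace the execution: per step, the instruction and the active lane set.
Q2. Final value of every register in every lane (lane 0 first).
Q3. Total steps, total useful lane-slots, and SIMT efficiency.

step 0: p <- (11 * (-7 + lane))      {0,1,2,3,4,5,6,7,8,9,10,11,12,13,14,15}
step 1: u <- max(-9, min(4, lane))   {0,1,2,3,4,5,6,7,8,9,10,11,12,13,14,15}
step 2: p <- -7                      {0,1,2,3,4,5,6,7,8,9,10,11,12,13,14,15}
step 3: s <- (s // 3)                {0,1,2,3,4,5,6,7,8,9,10,11,12,13,14,15}
step 4: s <- (min(u, p) + -3)        {0,1,2,3,4,5,6,7,8,9,10,11,12,13,14,15}
step 5: u <- min(s, max(-1, -1))     {0,1,2,3,4,5,6,7,8,9,10,11,12,13,14,15}

Answer: 6 steps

p: -7,-7,-7,-7,-7,-7,-7,-7,-7,-7,-7,-7,-7,-7,-7,-7
s: -10,-10,-10,-10,-10,-10,-10,-10,-10,-10,-10,-10,-10,-10,-10,-10
u: -10,-10,-10,-10,-10,-10,-10,-10,-10,-10,-10,-10,-10,-10,-10,-10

steps = 6; useful = 96; efficiency = 96/96 = 1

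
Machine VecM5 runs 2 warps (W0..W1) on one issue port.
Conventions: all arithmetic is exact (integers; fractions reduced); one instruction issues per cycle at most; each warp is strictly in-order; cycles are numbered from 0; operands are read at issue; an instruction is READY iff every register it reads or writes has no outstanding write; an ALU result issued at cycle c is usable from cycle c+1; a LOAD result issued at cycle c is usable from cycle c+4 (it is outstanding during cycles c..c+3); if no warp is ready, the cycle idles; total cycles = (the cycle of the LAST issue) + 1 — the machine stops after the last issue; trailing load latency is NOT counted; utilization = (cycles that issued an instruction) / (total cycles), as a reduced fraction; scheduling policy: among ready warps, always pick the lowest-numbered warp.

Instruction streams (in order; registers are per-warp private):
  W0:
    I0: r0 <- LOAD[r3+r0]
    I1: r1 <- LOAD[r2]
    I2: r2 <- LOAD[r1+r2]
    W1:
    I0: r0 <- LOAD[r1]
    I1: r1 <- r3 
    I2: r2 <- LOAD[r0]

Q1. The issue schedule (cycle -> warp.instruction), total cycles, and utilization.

cycle 0: W0.I0
cycle 1: W0.I1
cycle 2: W1.I0
cycle 3: W1.I1
cycle 4: idle
cycle 5: W0.I2
cycle 6: W1.I2

Answer: 7 cycles, utilization 6/7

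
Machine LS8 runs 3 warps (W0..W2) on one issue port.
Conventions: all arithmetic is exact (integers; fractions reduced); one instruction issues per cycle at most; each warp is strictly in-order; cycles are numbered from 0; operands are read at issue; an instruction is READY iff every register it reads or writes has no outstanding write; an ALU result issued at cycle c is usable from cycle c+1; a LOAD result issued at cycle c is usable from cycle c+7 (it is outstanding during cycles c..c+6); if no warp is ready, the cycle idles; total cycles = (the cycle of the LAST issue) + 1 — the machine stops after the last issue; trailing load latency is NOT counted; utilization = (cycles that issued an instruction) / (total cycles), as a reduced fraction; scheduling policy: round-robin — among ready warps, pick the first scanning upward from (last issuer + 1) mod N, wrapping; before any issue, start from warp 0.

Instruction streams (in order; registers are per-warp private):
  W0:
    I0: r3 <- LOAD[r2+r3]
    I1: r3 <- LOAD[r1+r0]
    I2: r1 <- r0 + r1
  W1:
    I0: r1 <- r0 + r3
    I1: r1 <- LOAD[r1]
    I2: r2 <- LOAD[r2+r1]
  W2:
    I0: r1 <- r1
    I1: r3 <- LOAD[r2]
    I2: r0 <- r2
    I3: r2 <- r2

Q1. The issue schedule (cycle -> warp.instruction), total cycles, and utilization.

cycle 0: W0.I0
cycle 1: W1.I0
cycle 2: W2.I0
cycle 3: W1.I1
cycle 4: W2.I1
cycle 5: W2.I2
cycle 6: W2.I3
cycle 7: W0.I1
cycle 8: W0.I2
cycle 9: idle
cycle 10: W1.I2

Answer: 11 cycles, utilization 10/11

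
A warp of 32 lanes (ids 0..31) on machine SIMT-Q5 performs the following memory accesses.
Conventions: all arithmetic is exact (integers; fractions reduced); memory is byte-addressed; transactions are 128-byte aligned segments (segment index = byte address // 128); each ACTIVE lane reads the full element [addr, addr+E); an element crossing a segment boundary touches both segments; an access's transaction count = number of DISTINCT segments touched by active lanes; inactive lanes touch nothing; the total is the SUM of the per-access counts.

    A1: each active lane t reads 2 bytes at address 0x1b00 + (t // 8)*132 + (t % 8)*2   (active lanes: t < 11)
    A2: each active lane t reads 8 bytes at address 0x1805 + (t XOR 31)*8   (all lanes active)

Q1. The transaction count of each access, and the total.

A1: 2 transactions
A2: 3 transactions

Answer: 2,3; total 5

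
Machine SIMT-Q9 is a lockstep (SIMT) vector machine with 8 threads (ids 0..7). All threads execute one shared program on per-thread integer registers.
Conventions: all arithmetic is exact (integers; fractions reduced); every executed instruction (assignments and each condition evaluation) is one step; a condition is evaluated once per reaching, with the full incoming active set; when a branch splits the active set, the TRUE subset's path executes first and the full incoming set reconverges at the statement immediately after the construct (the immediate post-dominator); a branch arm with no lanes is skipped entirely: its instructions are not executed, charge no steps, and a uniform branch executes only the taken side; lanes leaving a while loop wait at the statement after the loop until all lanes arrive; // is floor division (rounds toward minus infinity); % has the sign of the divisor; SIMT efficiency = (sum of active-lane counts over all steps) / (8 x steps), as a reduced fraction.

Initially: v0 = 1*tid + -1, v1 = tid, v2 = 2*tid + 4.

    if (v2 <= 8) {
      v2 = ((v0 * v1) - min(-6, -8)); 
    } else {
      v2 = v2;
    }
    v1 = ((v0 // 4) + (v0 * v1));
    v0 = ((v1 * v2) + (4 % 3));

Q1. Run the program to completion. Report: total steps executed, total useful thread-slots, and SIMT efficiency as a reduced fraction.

Answer: 5 steps, 32 useful, 4/5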